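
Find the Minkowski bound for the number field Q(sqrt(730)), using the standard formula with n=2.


d = 730, d mod 4 = 2, so disc(K) = 4d = 2920; |disc(K)| = 2920
Real quadratic field, so n = 2, s = r2 = 0, r1 = 2
M = (n!/n^n) * (4/pi)^s * sqrt(|disc(K)|) = (2!/2^2) * (4/pi)^0 * sqrt(2920)
= 0.5 * 1.000000 * 54.037024
= 27.0185

27.0185


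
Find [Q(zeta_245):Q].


The degree equals Euler's totient phi(245).
245 = 5 * 7^2
phi(245) = 168

168


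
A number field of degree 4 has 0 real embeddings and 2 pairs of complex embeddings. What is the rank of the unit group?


By Dirichlet's unit theorem:
rank = r1 + r2 - 1
= 0 + 2 - 1
= 1

1


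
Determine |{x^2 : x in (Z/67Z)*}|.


For prime p, the number of non-zero quadratic residues is (p-1)/2.
= (67-1)/2
= 33

33


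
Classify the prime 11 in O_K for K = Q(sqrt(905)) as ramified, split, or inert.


K = Q(sqrt(905)). Since d mod 4 = 1, disc(K) = 905.
Check p | disc: 905 mod 11 = 3.
p does not divide disc. Compute Legendre symbol (d/p):
3^((11-1)/2) mod 11 = 1
(d/p) = 1, so p splits: (p) = P*P' with e=1, f=1, g=2.
Therefore p is split.

split


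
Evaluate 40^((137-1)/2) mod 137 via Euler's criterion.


p = 137 is prime and the exponent is (p-1)/2 = 68, so by Euler's criterion 40^68 = (40/137) = +1 or -1 mod 137.
Compute by square-and-multiply:
  68 = 64 + 4 (binary 1000100)
  Repeated squaring mod 137: 40^1 = 40, 40^2 = 93, 40^4 = 18, 40^8 = 50, 40^16 = 34, 40^32 = 60, 40^64 = 38
  40^68 = 40^64 * 40^4 = 38 * 18 mod 137
    38 * 18 = 684 = 136 mod 137
  40^68 = 136 mod 137
Result 136 = p - 1 = -1 mod 137: 40 is a quadratic non-residue mod 137. As a residue in [0, p-1] the value is 136.
40^68 mod 137 = 136

136


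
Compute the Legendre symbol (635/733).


p = 733 is prime, so compute (635/733) with the reciprocity algorithm (Jacobi-symbol steps: pull out 2s via (2/n), flip via reciprocity, reduce):
  reciprocity: (635/733) -> +(733/635)
  reduce: (98/635)
  pull out 2: (2/635) = -1  (since 635 mod 8 = 3)
  reciprocity: (49/635) -> +(635/49)
  reduce: (47/49)
  reciprocity: (47/49) -> +(49/47)
  reduce: (2/47)
  pull out 2: (2/47) = +1  (since 47 mod 8 = 7)
  (1/47) = 1
Product of signs = -1
(635/733) = -1

-1


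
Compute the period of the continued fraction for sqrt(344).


Run the CF algorithm for sqrt(344).
a_0 = floor(sqrt(344)) = 18; set m_0=0, q_0=1.
Recurrence: m' = q*a - m,  q' = (d - m'^2)/q,  a' = floor((a_0 + m')/q').
  step 1: m=18, q=20, a=1
  step 2: m=2, q=17, a=1
  step 3: m=15, q=7, a=4
  step 4: m=13, q=25, a=1
  step 5: m=12, q=8, a=3
  step 6: m=12, q=25, a=1
  step 7: m=13, q=7, a=4
  step 8: m=15, q=17, a=1
  step 9: m=2, q=20, a=1
  step 10: m=18, q=1, a=36
a_10 = 2*a_0 = 36, so the period closes here.
sqrt(344) = [18; 1, 1, 4, 1, 3, 1, 4, 1, 1, 36]
Period length = 10

10


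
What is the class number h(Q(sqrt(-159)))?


K = Q(sqrt(-159)). d mod 4 = 1, so D = disc(K) = d = -159
h(K) equals the number of primitive reduced positive-definite forms (a, b, c) = a*x^2 + b*x*y + c*y^2 with b^2 - 4ac = D,
where reduced means |b| <= a <= c, with b >= 0 whenever |b| = a or a = c, and primitive means gcd(a, b, c) = 1.
Reduced forces 3a^2 <= |D| = 159, so 1 <= a <= 7; b must have the parity of D, and c = (b^2 - D)/(4a) must be an integer >= a.
Enumerate a = 1..7, b in [-a, a]:
  a=1: (1, 1, 40)  [1]
  a=2: (2, -1, 20), (2, 1, 20)  [2]
  a=3: (3, 3, 14)  [1]
  a=4: (4, -1, 10), (4, 1, 10)  [2]
  a=5: (5, -1, 8), (5, 1, 8)  [2]
  a=6: (6, -3, 7), (6, 3, 7)  [2]
  a=7: none
Total reduced forms: 1 + 2 + 1 + 2 + 2 + 2 = 10
h = 10

10


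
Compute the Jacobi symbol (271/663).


Compute (271/663) via quadratic reciprocity:
  reciprocity: (271/663) -> -(663/271)
  reduce: (121/271)
  reciprocity: (121/271) -> +(271/121)
  reduce: (29/121)
  reciprocity: (29/121) -> +(121/29)
  reduce: (5/29)
  reciprocity: (5/29) -> +(29/5)
  reduce: (4/5)
  pull out 2: (2/5) = -1  (since 5 mod 8 = 5)
  pull out 2: (2/5) = -1  (since 5 mod 8 = 5)
  (1/5) = 1
Product of signs = -1

-1


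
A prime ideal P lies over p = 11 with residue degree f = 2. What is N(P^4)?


N(P^a) = p^(a*f)
= 11^(4*2)
= 11^8
= 214358881

214358881


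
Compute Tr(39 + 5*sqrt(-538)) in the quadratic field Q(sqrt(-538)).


Tr(a + b*sqrt(d)) = (a + b*sqrt(d)) + (a - b*sqrt(d)) = 2a
= 2 * (39)
= 78

78


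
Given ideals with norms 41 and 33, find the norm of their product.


N(IJ) = N(I) * N(J)
= 41 * 33
= 1353

1353


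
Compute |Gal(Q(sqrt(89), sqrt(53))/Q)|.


The 2 square roots of distinct primes are multiplicatively independent over Q,
so [K:Q] = 2^2 and Gal(K/Q) is isomorphic to (Z/2Z)^2.
|Gal| = 2^2 = 4

4


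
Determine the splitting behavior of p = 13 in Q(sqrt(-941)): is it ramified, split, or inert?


K = Q(sqrt(-941)). Since d mod 4 = 3, disc(K) = -3764.
Check p | disc: -3764 mod 13 = 6.
p does not divide disc. Compute Legendre symbol (d/p):
8^((13-1)/2) mod 13 = -1
(d/p) = -1, so p is inert: (p) stays prime with e=1, f=2, g=1.
Therefore p is inert.

inert


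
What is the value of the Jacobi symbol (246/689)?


Compute (246/689) via quadratic reciprocity:
  pull out 2: (2/689) = +1  (since 689 mod 8 = 1)
  reciprocity: (123/689) -> +(689/123)
  reduce: (74/123)
  pull out 2: (2/123) = -1  (since 123 mod 8 = 3)
  reciprocity: (37/123) -> +(123/37)
  reduce: (12/37)
  pull out 2: (2/37) = -1  (since 37 mod 8 = 5)
  pull out 2: (2/37) = -1  (since 37 mod 8 = 5)
  reciprocity: (3/37) -> +(37/3)
  reduce: (1/3)
  (1/3) = 1
Product of signs = -1

-1


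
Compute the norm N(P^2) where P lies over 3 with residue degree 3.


N(P^a) = p^(a*f)
= 3^(2*3)
= 3^6
= 729

729


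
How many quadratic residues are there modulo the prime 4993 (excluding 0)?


For prime p, the number of non-zero quadratic residues is (p-1)/2.
= (4993-1)/2
= 2496

2496


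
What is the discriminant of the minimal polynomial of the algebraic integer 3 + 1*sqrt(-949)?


The element 3 + 1*sqrt(-949) has minimal polynomial:
x^2 - 6*x + 958
Discriminant = (-6)^2 - 4*(958)
= 36 - 3832
= -3796

-3796


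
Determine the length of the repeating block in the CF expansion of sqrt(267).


Run the CF algorithm for sqrt(267).
a_0 = floor(sqrt(267)) = 16; set m_0=0, q_0=1.
Recurrence: m' = q*a - m,  q' = (d - m'^2)/q,  a' = floor((a_0 + m')/q').
  step 1: m=16, q=11, a=2
  step 2: m=6, q=21, a=1
  step 3: m=15, q=2, a=15
  step 4: m=15, q=21, a=1
  step 5: m=6, q=11, a=2
  step 6: m=16, q=1, a=32
a_6 = 2*a_0 = 32, so the period closes here.
sqrt(267) = [16; 2, 1, 15, 1, 2, 32]
Period length = 6

6


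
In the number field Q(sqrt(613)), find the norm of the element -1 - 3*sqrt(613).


N(a + b*sqrt(d)) = a^2 - d*b^2
= (-1)^2 - (613)*(-3)^2
= 1 - 5517
= -5516

-5516


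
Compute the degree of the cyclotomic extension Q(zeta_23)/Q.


The degree equals Euler's totient phi(23).
23 = 23
phi(23) = 22

22


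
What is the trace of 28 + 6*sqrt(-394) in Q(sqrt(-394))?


Tr(a + b*sqrt(d)) = (a + b*sqrt(d)) + (a - b*sqrt(d)) = 2a
= 2 * (28)
= 56

56


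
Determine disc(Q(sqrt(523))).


For K = Q(sqrt(d)) with d squarefree: disc(K) = d if d = 1 mod 4, and disc(K) = 4d if d = 2 or 3 mod 4.
Here d = 523, and d mod 4 = 3.
d = 3 mod 4, not 1 (O_K = Z[sqrt(d)]), so disc(K) = 4d = 4 * (523) = 2092

2092


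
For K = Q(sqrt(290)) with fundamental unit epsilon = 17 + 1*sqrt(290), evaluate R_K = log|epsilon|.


epsilon = 17 + 1*sqrt(290)
= 34.0294
R = ln(34.0294)
= 3.5272

3.5272


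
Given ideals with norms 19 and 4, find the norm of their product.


N(IJ) = N(I) * N(J)
= 19 * 4
= 76

76


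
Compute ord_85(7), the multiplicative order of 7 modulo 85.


We want ord_85(7), the smallest k >= 1 with 7^k = 1 mod 85.
n = 85 = 5 * 17, phi(85) = 64; the order divides phi(n).
Divisors of 64: 1, 2, 4, 8, 16, 32, 64
Repeated squaring mod 85: 7^1 = 7, 7^2 = 49, 7^4 = 21, 7^8 = 16, 7^16 = 1, 7^32 = 1, 7^64 = 1
Test divisors in increasing order:
  k=1: 7^1 = 7 mod 85
  k=2: 7^2 = 49 mod 85
  k=4: 7^4 = 21 mod 85
  k=8: 7^8 = 16 mod 85
  k=16: 7^16 = 1 mod 85  <- first divisor giving 1
Order = 16

16


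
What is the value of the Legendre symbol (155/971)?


p = 971 is prime, so compute (155/971) with the reciprocity algorithm (Jacobi-symbol steps: pull out 2s via (2/n), flip via reciprocity, reduce):
  reciprocity: (155/971) -> -(971/155)
  reduce: (41/155)
  reciprocity: (41/155) -> +(155/41)
  reduce: (32/41)
  pull out 2: (2/41) = +1  (since 41 mod 8 = 1)
  pull out 2: (2/41) = +1  (since 41 mod 8 = 1)
  pull out 2: (2/41) = +1  (since 41 mod 8 = 1)
  pull out 2: (2/41) = +1  (since 41 mod 8 = 1)
  pull out 2: (2/41) = +1  (since 41 mod 8 = 1)
  (1/41) = 1
Product of signs = -1
(155/971) = -1

-1


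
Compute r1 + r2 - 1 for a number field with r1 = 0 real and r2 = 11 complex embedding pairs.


By Dirichlet's unit theorem:
rank = r1 + r2 - 1
= 0 + 11 - 1
= 10

10


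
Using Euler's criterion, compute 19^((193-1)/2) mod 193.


p = 193 is prime and the exponent is (p-1)/2 = 96, so by Euler's criterion 19^96 = (19/193) = +1 or -1 mod 193.
Compute by square-and-multiply:
  96 = 64 + 32 (binary 1100000)
  Repeated squaring mod 193: 19^1 = 19, 19^2 = 168, 19^4 = 46, 19^8 = 186, 19^16 = 49, 19^32 = 85, 19^64 = 84
  19^96 = 19^64 * 19^32 = 84 * 85 mod 193
    84 * 85 = 7140 = 192 mod 193
  19^96 = 192 mod 193
Result 192 = p - 1 = -1 mod 193: 19 is a quadratic non-residue mod 193. As a residue in [0, p-1] the value is 192.
19^96 mod 193 = 192

192


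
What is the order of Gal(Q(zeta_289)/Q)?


|Gal(Q(zeta_289)/Q)| = phi(289)
= 272

272


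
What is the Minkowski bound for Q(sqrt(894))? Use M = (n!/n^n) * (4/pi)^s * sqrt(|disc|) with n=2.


d = 894, d mod 4 = 2, so disc(K) = 4d = 3576; |disc(K)| = 3576
Real quadratic field, so n = 2, s = r2 = 0, r1 = 2
M = (n!/n^n) * (4/pi)^s * sqrt(|disc(K)|) = (2!/2^2) * (4/pi)^0 * sqrt(3576)
= 0.5 * 1.000000 * 59.799666
= 29.8998

29.8998


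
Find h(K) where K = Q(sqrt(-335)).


K = Q(sqrt(-335)). d mod 4 = 1, so D = disc(K) = d = -335
h(K) equals the number of primitive reduced positive-definite forms (a, b, c) = a*x^2 + b*x*y + c*y^2 with b^2 - 4ac = D,
where reduced means |b| <= a <= c, with b >= 0 whenever |b| = a or a = c, and primitive means gcd(a, b, c) = 1.
Reduced forces 3a^2 <= |D| = 335, so 1 <= a <= 10; b must have the parity of D, and c = (b^2 - D)/(4a) must be an integer >= a.
Enumerate a = 1..10, b in [-a, a]:
  a=1: (1, 1, 84)  [1]
  a=2: (2, -1, 42), (2, 1, 42)  [2]
  a=3: (3, -1, 28), (3, 1, 28)  [2]
  a=4: (4, -1, 21), (4, 1, 21)  [2]
  a=5: (5, 5, 18)  [1]
  a=6: (6, -5, 15), (6, -1, 14), (6, 1, 14), (6, 5, 15)  [4]
  a=7: (7, -1, 12), (7, 1, 12)  [2]
  a=8: (8, -7, 12), (8, 7, 12)  [2]
  a=9: (9, -5, 10), (9, 5, 10)  [2]
  a=10: none
Total reduced forms: 1 + 2 + 2 + 2 + 1 + 4 + 2 + 2 + 2 = 18
h = 18

18


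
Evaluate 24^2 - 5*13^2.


x^2 - d*y^2
= 24^2 - 5*13^2
= 576 - 845
= -269

-269


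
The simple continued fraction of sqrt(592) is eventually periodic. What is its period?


Run the CF algorithm for sqrt(592).
a_0 = floor(sqrt(592)) = 24; set m_0=0, q_0=1.
Recurrence: m' = q*a - m,  q' = (d - m'^2)/q,  a' = floor((a_0 + m')/q').
  step 1: m=24, q=16, a=3
  step 2: m=24, q=1, a=48
a_2 = 2*a_0 = 48, so the period closes here.
sqrt(592) = [24; 3, 48]
Period length = 2

2


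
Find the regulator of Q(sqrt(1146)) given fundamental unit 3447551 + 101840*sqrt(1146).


epsilon = 3447551 + 101840*sqrt(1146)
= 6.8951e+06
R = ln(6.8951e+06)
= 15.7463

15.7463


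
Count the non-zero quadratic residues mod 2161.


For prime p, the number of non-zero quadratic residues is (p-1)/2.
= (2161-1)/2
= 1080

1080


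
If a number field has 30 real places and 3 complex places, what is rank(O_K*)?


By Dirichlet's unit theorem:
rank = r1 + r2 - 1
= 30 + 3 - 1
= 32

32


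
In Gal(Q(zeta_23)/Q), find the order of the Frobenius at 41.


The Frobenius at p in Gal(Q(zeta_n)/Q) = (Z/nZ)* is the class of p, so its order is ord_23(41), the smallest k >= 1 with 41^k = 1 mod 23.
n = 23 = 23, phi(23) = 22; the order divides phi(n).
Divisors of 22: 1, 2, 11, 22
Repeated squaring mod 23: 41^1 = 18, 41^2 = 2, 41^4 = 4, 41^8 = 16, 41^16 = 3
Test divisors in increasing order:
  k=1: 41^1 = 18 mod 23
  k=2: 41^2 = 2 mod 23
  k=11: 41^11 = 16 * 2 * 18 = 1 mod 23  <- first divisor giving 1
Order = 11

11


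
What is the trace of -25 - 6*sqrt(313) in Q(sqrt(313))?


Tr(a + b*sqrt(d)) = (a + b*sqrt(d)) + (a - b*sqrt(d)) = 2a
= 2 * (-25)
= -50

-50


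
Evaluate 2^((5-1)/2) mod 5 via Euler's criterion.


p = 5 is prime and the exponent is (p-1)/2 = 2, so by Euler's criterion 2^2 = (2/5) = +1 or -1 mod 5.
Compute by square-and-multiply:
  2 = 2 (binary 10)
  Repeated squaring mod 5: 2^1 = 2, 2^2 = 4
  2^2 = 4 mod 5
Result 4 = p - 1 = -1 mod 5: 2 is a quadratic non-residue mod 5. As a residue in [0, p-1] the value is 4.
2^2 mod 5 = 4

4


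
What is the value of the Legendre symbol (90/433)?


p = 433 is prime, so compute (90/433) with the reciprocity algorithm (Jacobi-symbol steps: pull out 2s via (2/n), flip via reciprocity, reduce):
  pull out 2: (2/433) = +1  (since 433 mod 8 = 1)
  reciprocity: (45/433) -> +(433/45)
  reduce: (28/45)
  pull out 2: (2/45) = -1  (since 45 mod 8 = 5)
  pull out 2: (2/45) = -1  (since 45 mod 8 = 5)
  reciprocity: (7/45) -> +(45/7)
  reduce: (3/7)
  reciprocity: (3/7) -> -(7/3)
  reduce: (1/3)
  (1/3) = 1
Product of signs = -1
(90/433) = -1

-1


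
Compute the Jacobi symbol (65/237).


Compute (65/237) via quadratic reciprocity:
  reciprocity: (65/237) -> +(237/65)
  reduce: (42/65)
  pull out 2: (2/65) = +1  (since 65 mod 8 = 1)
  reciprocity: (21/65) -> +(65/21)
  reduce: (2/21)
  pull out 2: (2/21) = -1  (since 21 mod 8 = 5)
  (1/21) = 1
Product of signs = -1

-1


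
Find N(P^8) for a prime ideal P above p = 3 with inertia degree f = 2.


N(P^a) = p^(a*f)
= 3^(8*2)
= 3^16
= 43046721

43046721


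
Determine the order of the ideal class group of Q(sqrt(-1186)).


K = Q(sqrt(-1186)). d mod 4 = 2, so D = disc(K) = 4d = -4744
h(K) equals the number of primitive reduced positive-definite forms (a, b, c) = a*x^2 + b*x*y + c*y^2 with b^2 - 4ac = D,
where reduced means |b| <= a <= c, with b >= 0 whenever |b| = a or a = c, and primitive means gcd(a, b, c) = 1.
Reduced forces 3a^2 <= |D| = 4744, so 1 <= a <= 39; b must have the parity of D, and c = (b^2 - D)/(4a) must be an integer >= a.
Enumerate a = 1..39, b in [-a, a]:
  a=1: (1, 0, 1186)  [1]
  a=2: (2, 0, 593)  [1]
  a=3..4: none
  a=5: (5, -4, 238), (5, 4, 238)  [2]
  a=6: none
  a=7: (7, -4, 170), (7, 4, 170)  [2]
  a=8..9: none
  a=10: (10, -4, 119), (10, 4, 119)  [2]
  a=11..12: none
  a=13: (13, -12, 94), (13, 12, 94)  [2]
  a=14: (14, -4, 85), (14, 4, 85)  [2]
  a=15..16: none
  a=17: (17, -4, 70), (17, 4, 70)  [2]
  a=18: none
  a=19: (19, -14, 65), (19, 14, 65)  [2]
  a=20..24: none
  a=25: (25, -16, 50), (25, 16, 50)  [2]
  a=26: (26, -12, 47), (26, 12, 47)  [2]
  a=27..33: none
  a=34: (34, -4, 35), (34, 4, 35)  [2]
  a=35: (35, -24, 38), (35, 24, 38)  [2]
  a=36..39: none
Total reduced forms: 1 + 1 + 2 + 2 + 2 + 2 + 2 + 2 + 2 + 2 + 2 + 2 + 2 = 24
h = 24

24


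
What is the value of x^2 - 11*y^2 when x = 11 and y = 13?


x^2 - d*y^2
= 11^2 - 11*13^2
= 121 - 1859
= -1738

-1738


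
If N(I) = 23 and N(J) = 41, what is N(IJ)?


N(IJ) = N(I) * N(J)
= 23 * 41
= 943

943


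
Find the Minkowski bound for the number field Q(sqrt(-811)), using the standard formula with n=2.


d = -811, d mod 4 = 1, so disc(K) = d = -811; |disc(K)| = 811
Imaginary quadratic field, so n = 2, s = r2 = 1, r1 = 0
M = (n!/n^n) * (4/pi)^s * sqrt(|disc(K)|) = (2!/2^2) * (4/pi)^1 * sqrt(811)
= 0.5 * 1.273240 * 28.478062
= 18.1297

18.1297


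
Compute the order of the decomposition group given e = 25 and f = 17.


|D_P| = e * f
= 25 * 17
= 425

425


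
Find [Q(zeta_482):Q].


The degree equals Euler's totient phi(482).
482 = 2 * 241
phi(482) = 240

240


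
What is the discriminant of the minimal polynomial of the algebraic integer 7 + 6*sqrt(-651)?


The element 7 + 6*sqrt(-651) has minimal polynomial:
x^2 - 14*x + 23485
Discriminant = (-14)^2 - 4*(23485)
= 196 - 93940
= -93744

-93744


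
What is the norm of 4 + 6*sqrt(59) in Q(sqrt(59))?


N(a + b*sqrt(d)) = a^2 - d*b^2
= (4)^2 - (59)*(6)^2
= 16 - 2124
= -2108

-2108


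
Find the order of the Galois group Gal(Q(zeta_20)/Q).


|Gal(Q(zeta_20)/Q)| = phi(20)
= 8

8


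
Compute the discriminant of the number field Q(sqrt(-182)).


For K = Q(sqrt(d)) with d squarefree: disc(K) = d if d = 1 mod 4, and disc(K) = 4d if d = 2 or 3 mod 4.
Here d = -182, and d mod 4 = 2.
d = 2 mod 4, not 1 (O_K = Z[sqrt(d)]), so disc(K) = 4d = 4 * (-182) = -728

-728


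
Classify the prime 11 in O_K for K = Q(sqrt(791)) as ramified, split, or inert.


K = Q(sqrt(791)). Since d mod 4 = 3, disc(K) = 3164.
Check p | disc: 3164 mod 11 = 7.
p does not divide disc. Compute Legendre symbol (d/p):
10^((11-1)/2) mod 11 = -1
(d/p) = -1, so p is inert: (p) stays prime with e=1, f=2, g=1.
Therefore p is inert.

inert


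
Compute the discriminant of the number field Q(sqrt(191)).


For K = Q(sqrt(d)) with d squarefree: disc(K) = d if d = 1 mod 4, and disc(K) = 4d if d = 2 or 3 mod 4.
Here d = 191, and d mod 4 = 3.
d = 3 mod 4, not 1 (O_K = Z[sqrt(d)]), so disc(K) = 4d = 4 * (191) = 764

764


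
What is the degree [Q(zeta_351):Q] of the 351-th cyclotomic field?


The degree equals Euler's totient phi(351).
351 = 3^3 * 13
phi(351) = 216

216


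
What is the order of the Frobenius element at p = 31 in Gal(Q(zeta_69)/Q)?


The Frobenius at p in Gal(Q(zeta_n)/Q) = (Z/nZ)* is the class of p, so its order is ord_69(31), the smallest k >= 1 with 31^k = 1 mod 69.
n = 69 = 3 * 23, phi(69) = 44; the order divides phi(n).
Divisors of 44: 1, 2, 4, 11, 22, 44
Repeated squaring mod 69: 31^1 = 31, 31^2 = 64, 31^4 = 25, 31^8 = 4, 31^16 = 16, 31^32 = 49
Test divisors in increasing order:
  k=1: 31^1 = 31 mod 69
  k=2: 31^2 = 64 mod 69
  k=4: 31^4 = 25 mod 69
  k=11: 31^11 = 4 * 64 * 31 = 1 mod 69  <- first divisor giving 1
Order = 11

11


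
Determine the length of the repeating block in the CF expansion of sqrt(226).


Run the CF algorithm for sqrt(226).
a_0 = floor(sqrt(226)) = 15; set m_0=0, q_0=1.
Recurrence: m' = q*a - m,  q' = (d - m'^2)/q,  a' = floor((a_0 + m')/q').
  step 1: m=15, q=1, a=30
a_1 = 2*a_0 = 30, so the period closes here.
sqrt(226) = [15; 30]
Period length = 1

1


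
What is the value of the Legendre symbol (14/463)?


p = 463 is prime, so compute (14/463) with the reciprocity algorithm (Jacobi-symbol steps: pull out 2s via (2/n), flip via reciprocity, reduce):
  pull out 2: (2/463) = +1  (since 463 mod 8 = 7)
  reciprocity: (7/463) -> -(463/7)
  reduce: (1/7)
  (1/7) = 1
Product of signs = -1
(14/463) = -1

-1


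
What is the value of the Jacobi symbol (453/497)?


Compute (453/497) via quadratic reciprocity:
  reciprocity: (453/497) -> +(497/453)
  reduce: (44/453)
  pull out 2: (2/453) = -1  (since 453 mod 8 = 5)
  pull out 2: (2/453) = -1  (since 453 mod 8 = 5)
  reciprocity: (11/453) -> +(453/11)
  reduce: (2/11)
  pull out 2: (2/11) = -1  (since 11 mod 8 = 3)
  (1/11) = 1
Product of signs = -1

-1


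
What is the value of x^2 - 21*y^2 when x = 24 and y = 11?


x^2 - d*y^2
= 24^2 - 21*11^2
= 576 - 2541
= -1965

-1965


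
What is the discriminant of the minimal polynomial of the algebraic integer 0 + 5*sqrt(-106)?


The element 0 + 5*sqrt(-106) has minimal polynomial:
x^2 + 0*x + 2650
Discriminant = (0)^2 - 4*(2650)
= 0 - 10600
= -10600

-10600


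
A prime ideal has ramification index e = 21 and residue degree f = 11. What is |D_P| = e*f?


|D_P| = e * f
= 21 * 11
= 231

231


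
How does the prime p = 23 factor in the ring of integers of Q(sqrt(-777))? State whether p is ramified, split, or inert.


K = Q(sqrt(-777)). Since d mod 4 = 3, disc(K) = -3108.
Check p | disc: -3108 mod 23 = 20.
p does not divide disc. Compute Legendre symbol (d/p):
5^((23-1)/2) mod 23 = -1
(d/p) = -1, so p is inert: (p) stays prime with e=1, f=2, g=1.
Therefore p is inert.

inert


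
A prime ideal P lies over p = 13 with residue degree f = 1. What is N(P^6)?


N(P^a) = p^(a*f)
= 13^(6*1)
= 13^6
= 4826809

4826809


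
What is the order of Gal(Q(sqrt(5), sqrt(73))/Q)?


The 2 square roots of distinct primes are multiplicatively independent over Q,
so [K:Q] = 2^2 and Gal(K/Q) is isomorphic to (Z/2Z)^2.
|Gal| = 2^2 = 4

4


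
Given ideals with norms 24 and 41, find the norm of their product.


N(IJ) = N(I) * N(J)
= 24 * 41
= 984

984


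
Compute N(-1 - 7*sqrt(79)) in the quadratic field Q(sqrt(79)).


N(a + b*sqrt(d)) = a^2 - d*b^2
= (-1)^2 - (79)*(-7)^2
= 1 - 3871
= -3870

-3870


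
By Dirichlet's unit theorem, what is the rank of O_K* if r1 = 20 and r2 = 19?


By Dirichlet's unit theorem:
rank = r1 + r2 - 1
= 20 + 19 - 1
= 38

38


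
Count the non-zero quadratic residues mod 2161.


For prime p, the number of non-zero quadratic residues is (p-1)/2.
= (2161-1)/2
= 1080

1080


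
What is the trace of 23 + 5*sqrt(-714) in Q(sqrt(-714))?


Tr(a + b*sqrt(d)) = (a + b*sqrt(d)) + (a - b*sqrt(d)) = 2a
= 2 * (23)
= 46

46


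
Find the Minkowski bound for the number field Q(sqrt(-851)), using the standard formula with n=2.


d = -851, d mod 4 = 1, so disc(K) = d = -851; |disc(K)| = 851
Imaginary quadratic field, so n = 2, s = r2 = 1, r1 = 0
M = (n!/n^n) * (4/pi)^s * sqrt(|disc(K)|) = (2!/2^2) * (4/pi)^1 * sqrt(851)
= 0.5 * 1.273240 * 29.171904
= 18.5714

18.5714


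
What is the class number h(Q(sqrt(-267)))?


K = Q(sqrt(-267)). d mod 4 = 1, so D = disc(K) = d = -267
h(K) equals the number of primitive reduced positive-definite forms (a, b, c) = a*x^2 + b*x*y + c*y^2 with b^2 - 4ac = D,
where reduced means |b| <= a <= c, with b >= 0 whenever |b| = a or a = c, and primitive means gcd(a, b, c) = 1.
Reduced forces 3a^2 <= |D| = 267, so 1 <= a <= 9; b must have the parity of D, and c = (b^2 - D)/(4a) must be an integer >= a.
Enumerate a = 1..9, b in [-a, a]:
  a=1: (1, 1, 67)  [1]
  a=2: none
  a=3: (3, 3, 23)  [1]
  a=4..9: none
Total reduced forms: 1 + 1 = 2
h = 2

2


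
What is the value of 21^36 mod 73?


p = 73 is prime and the exponent is (p-1)/2 = 36, so by Euler's criterion 21^36 = (21/73) = +1 or -1 mod 73.
Compute by square-and-multiply:
  36 = 32 + 4 (binary 100100)
  Repeated squaring mod 73: 21^1 = 21, 21^2 = 3, 21^4 = 9, 21^8 = 8, 21^16 = 64, 21^32 = 8
  21^36 = 21^32 * 21^4 = 8 * 9 mod 73
    8 * 9 = 72 = 72 mod 73
  21^36 = 72 mod 73
Result 72 = p - 1 = -1 mod 73: 21 is a quadratic non-residue mod 73. As a residue in [0, p-1] the value is 72.
21^36 mod 73 = 72

72


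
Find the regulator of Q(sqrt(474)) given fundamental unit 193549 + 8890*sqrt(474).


epsilon = 193549 + 8890*sqrt(474)
= 387098.0000
R = ln(387098.0000)
= 12.8664

12.8664


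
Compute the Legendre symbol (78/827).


p = 827 is prime, so compute (78/827) with the reciprocity algorithm (Jacobi-symbol steps: pull out 2s via (2/n), flip via reciprocity, reduce):
  pull out 2: (2/827) = -1  (since 827 mod 8 = 3)
  reciprocity: (39/827) -> -(827/39)
  reduce: (8/39)
  pull out 2: (2/39) = +1  (since 39 mod 8 = 7)
  pull out 2: (2/39) = +1  (since 39 mod 8 = 7)
  pull out 2: (2/39) = +1  (since 39 mod 8 = 7)
  (1/39) = 1
Product of signs = 1
(78/827) = 1

1


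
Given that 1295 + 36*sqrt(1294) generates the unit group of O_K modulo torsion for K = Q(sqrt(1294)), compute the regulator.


epsilon = 1295 + 36*sqrt(1294)
= 2589.9996
R = ln(2589.9996)
= 7.8594

7.8594


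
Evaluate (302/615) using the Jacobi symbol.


Compute (302/615) via quadratic reciprocity:
  pull out 2: (2/615) = +1  (since 615 mod 8 = 7)
  reciprocity: (151/615) -> -(615/151)
  reduce: (11/151)
  reciprocity: (11/151) -> -(151/11)
  reduce: (8/11)
  pull out 2: (2/11) = -1  (since 11 mod 8 = 3)
  pull out 2: (2/11) = -1  (since 11 mod 8 = 3)
  pull out 2: (2/11) = -1  (since 11 mod 8 = 3)
  (1/11) = 1
Product of signs = -1

-1


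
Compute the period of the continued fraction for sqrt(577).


Run the CF algorithm for sqrt(577).
a_0 = floor(sqrt(577)) = 24; set m_0=0, q_0=1.
Recurrence: m' = q*a - m,  q' = (d - m'^2)/q,  a' = floor((a_0 + m')/q').
  step 1: m=24, q=1, a=48
a_1 = 2*a_0 = 48, so the period closes here.
sqrt(577) = [24; 48]
Period length = 1

1


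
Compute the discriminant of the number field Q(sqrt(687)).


For K = Q(sqrt(d)) with d squarefree: disc(K) = d if d = 1 mod 4, and disc(K) = 4d if d = 2 or 3 mod 4.
Here d = 687, and d mod 4 = 3.
d = 3 mod 4, not 1 (O_K = Z[sqrt(d)]), so disc(K) = 4d = 4 * (687) = 2748

2748


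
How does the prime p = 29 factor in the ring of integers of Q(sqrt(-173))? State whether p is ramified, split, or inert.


K = Q(sqrt(-173)). Since d mod 4 = 3, disc(K) = -692.
Check p | disc: -692 mod 29 = 4.
p does not divide disc. Compute Legendre symbol (d/p):
1^((29-1)/2) mod 29 = 1
(d/p) = 1, so p splits: (p) = P*P' with e=1, f=1, g=2.
Therefore p is split.

split


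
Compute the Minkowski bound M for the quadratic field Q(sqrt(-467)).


d = -467, d mod 4 = 1, so disc(K) = d = -467; |disc(K)| = 467
Imaginary quadratic field, so n = 2, s = r2 = 1, r1 = 0
M = (n!/n^n) * (4/pi)^s * sqrt(|disc(K)|) = (2!/2^2) * (4/pi)^1 * sqrt(467)
= 0.5 * 1.273240 * 21.610183
= 13.7575

13.7575


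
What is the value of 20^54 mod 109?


p = 109 is prime and the exponent is (p-1)/2 = 54, so by Euler's criterion 20^54 = (20/109) = +1 or -1 mod 109.
Compute by square-and-multiply:
  54 = 32 + 16 + 4 + 2 (binary 110110)
  Repeated squaring mod 109: 20^1 = 20, 20^2 = 73, 20^4 = 97, 20^8 = 35, 20^16 = 26, 20^32 = 22
  20^54 = 20^32 * 20^16 * 20^4 * 20^2 = 22 * 26 * 97 * 73 mod 109
    22 * 26 = 572 = 27 mod 109
    27 * 97 = 2619 = 3 mod 109
    3 * 73 = 219 = 1 mod 109
  20^54 = 1 mod 109
Result 1: 20 is a quadratic residue mod 109.
20^54 mod 109 = 1

1


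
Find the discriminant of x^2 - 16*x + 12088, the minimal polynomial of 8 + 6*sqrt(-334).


The element 8 + 6*sqrt(-334) has minimal polynomial:
x^2 - 16*x + 12088
Discriminant = (-16)^2 - 4*(12088)
= 256 - 48352
= -48096

-48096


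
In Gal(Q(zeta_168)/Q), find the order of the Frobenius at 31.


The Frobenius at p in Gal(Q(zeta_n)/Q) = (Z/nZ)* is the class of p, so its order is ord_168(31), the smallest k >= 1 with 31^k = 1 mod 168.
n = 168 = 2^3 * 3 * 7, phi(168) = 48; the order divides phi(n).
Divisors of 48: 1, 2, 3, 4, 6, 8, 12, 16, 24, 48
Repeated squaring mod 168: 31^1 = 31, 31^2 = 121, 31^4 = 25, 31^8 = 121, 31^16 = 25, 31^32 = 121
Test divisors in increasing order:
  k=1: 31^1 = 31 mod 168
  k=2: 31^2 = 121 mod 168
  k=3: 31^3 = 121 * 31 = 55 mod 168
  k=4: 31^4 = 25 mod 168
  k=6: 31^6 = 25 * 121 = 1 mod 168  <- first divisor giving 1
Order = 6

6


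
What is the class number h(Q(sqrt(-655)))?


K = Q(sqrt(-655)). d mod 4 = 1, so D = disc(K) = d = -655
h(K) equals the number of primitive reduced positive-definite forms (a, b, c) = a*x^2 + b*x*y + c*y^2 with b^2 - 4ac = D,
where reduced means |b| <= a <= c, with b >= 0 whenever |b| = a or a = c, and primitive means gcd(a, b, c) = 1.
Reduced forces 3a^2 <= |D| = 655, so 1 <= a <= 14; b must have the parity of D, and c = (b^2 - D)/(4a) must be an integer >= a.
Enumerate a = 1..14, b in [-a, a]:
  a=1: (1, 1, 164)  [1]
  a=2: (2, -1, 82), (2, 1, 82)  [2]
  a=3: none
  a=4: (4, -1, 41), (4, 1, 41)  [2]
  a=5: (5, 5, 34)  [1]
  a=6..7: none
  a=8: (8, -7, 22), (8, 7, 22)  [2]
  a=9: none
  a=10: (10, -5, 17), (10, 5, 17)  [2]
  a=11: (11, -7, 16), (11, 7, 16)  [2]
  a=12..14: none
Total reduced forms: 1 + 2 + 2 + 1 + 2 + 2 + 2 = 12
h = 12

12


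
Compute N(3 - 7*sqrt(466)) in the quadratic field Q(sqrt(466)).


N(a + b*sqrt(d)) = a^2 - d*b^2
= (3)^2 - (466)*(-7)^2
= 9 - 22834
= -22825

-22825


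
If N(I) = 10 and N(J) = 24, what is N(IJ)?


N(IJ) = N(I) * N(J)
= 10 * 24
= 240

240


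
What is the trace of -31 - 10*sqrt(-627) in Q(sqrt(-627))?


Tr(a + b*sqrt(d)) = (a + b*sqrt(d)) + (a - b*sqrt(d)) = 2a
= 2 * (-31)
= -62

-62


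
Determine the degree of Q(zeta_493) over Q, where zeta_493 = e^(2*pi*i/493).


The degree equals Euler's totient phi(493).
493 = 17 * 29
phi(493) = 448

448


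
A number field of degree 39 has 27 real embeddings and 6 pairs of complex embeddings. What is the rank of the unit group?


By Dirichlet's unit theorem:
rank = r1 + r2 - 1
= 27 + 6 - 1
= 32

32


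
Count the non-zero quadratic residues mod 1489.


For prime p, the number of non-zero quadratic residues is (p-1)/2.
= (1489-1)/2
= 744

744


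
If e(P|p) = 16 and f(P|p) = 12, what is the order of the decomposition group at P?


|D_P| = e * f
= 16 * 12
= 192

192


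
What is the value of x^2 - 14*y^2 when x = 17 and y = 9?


x^2 - d*y^2
= 17^2 - 14*9^2
= 289 - 1134
= -845

-845


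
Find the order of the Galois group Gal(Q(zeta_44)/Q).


|Gal(Q(zeta_44)/Q)| = phi(44)
= 20

20


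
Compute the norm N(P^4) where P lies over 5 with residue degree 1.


N(P^a) = p^(a*f)
= 5^(4*1)
= 5^4
= 625

625


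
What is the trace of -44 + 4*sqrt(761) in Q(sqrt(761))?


Tr(a + b*sqrt(d)) = (a + b*sqrt(d)) + (a - b*sqrt(d)) = 2a
= 2 * (-44)
= -88

-88


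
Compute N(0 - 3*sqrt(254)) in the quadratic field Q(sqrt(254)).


N(a + b*sqrt(d)) = a^2 - d*b^2
= (0)^2 - (254)*(-3)^2
= 0 - 2286
= -2286

-2286


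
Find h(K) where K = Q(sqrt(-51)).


K = Q(sqrt(-51)). d mod 4 = 1, so D = disc(K) = d = -51
h(K) equals the number of primitive reduced positive-definite forms (a, b, c) = a*x^2 + b*x*y + c*y^2 with b^2 - 4ac = D,
where reduced means |b| <= a <= c, with b >= 0 whenever |b| = a or a = c, and primitive means gcd(a, b, c) = 1.
Reduced forces 3a^2 <= |D| = 51, so 1 <= a <= 4; b must have the parity of D, and c = (b^2 - D)/(4a) must be an integer >= a.
Enumerate a = 1..4, b in [-a, a]:
  a=1: (1, 1, 13)  [1]
  a=2: none
  a=3: (3, 3, 5)  [1]
  a=4: none
Total reduced forms: 1 + 1 = 2
h = 2

2


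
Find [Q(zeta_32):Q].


The degree equals Euler's totient phi(32).
32 = 2^5
phi(32) = 16

16


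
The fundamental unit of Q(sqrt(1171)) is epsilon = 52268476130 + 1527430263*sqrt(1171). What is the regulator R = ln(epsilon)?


epsilon = 52268476130 + 1527430263*sqrt(1171)
= 1.0454e+11
R = ln(1.0454e+11)
= 25.3728

25.3728


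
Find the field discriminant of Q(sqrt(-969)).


For K = Q(sqrt(d)) with d squarefree: disc(K) = d if d = 1 mod 4, and disc(K) = 4d if d = 2 or 3 mod 4.
Here d = -969, and d mod 4 = 3.
d = 3 mod 4, not 1 (O_K = Z[sqrt(d)]), so disc(K) = 4d = 4 * (-969) = -3876

-3876


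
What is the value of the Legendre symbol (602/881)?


p = 881 is prime, so compute (602/881) with the reciprocity algorithm (Jacobi-symbol steps: pull out 2s via (2/n), flip via reciprocity, reduce):
  pull out 2: (2/881) = +1  (since 881 mod 8 = 1)
  reciprocity: (301/881) -> +(881/301)
  reduce: (279/301)
  reciprocity: (279/301) -> +(301/279)
  reduce: (22/279)
  pull out 2: (2/279) = +1  (since 279 mod 8 = 7)
  reciprocity: (11/279) -> -(279/11)
  reduce: (4/11)
  pull out 2: (2/11) = -1  (since 11 mod 8 = 3)
  pull out 2: (2/11) = -1  (since 11 mod 8 = 3)
  (1/11) = 1
Product of signs = -1
(602/881) = -1

-1


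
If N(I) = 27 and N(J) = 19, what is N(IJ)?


N(IJ) = N(I) * N(J)
= 27 * 19
= 513

513


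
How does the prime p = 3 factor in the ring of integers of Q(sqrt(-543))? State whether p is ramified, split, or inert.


K = Q(sqrt(-543)). Since d mod 4 = 1, disc(K) = -543.
Check p | disc: -543 mod 3 = 0.
p divides disc, so p ramifies: (p) = P^2 with e=2, f=1, g=1.
Therefore p is ramified.

ramified


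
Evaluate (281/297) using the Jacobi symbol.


Compute (281/297) via quadratic reciprocity:
  reciprocity: (281/297) -> +(297/281)
  reduce: (16/281)
  pull out 2: (2/281) = +1  (since 281 mod 8 = 1)
  pull out 2: (2/281) = +1  (since 281 mod 8 = 1)
  pull out 2: (2/281) = +1  (since 281 mod 8 = 1)
  pull out 2: (2/281) = +1  (since 281 mod 8 = 1)
  (1/281) = 1
Product of signs = 1

1


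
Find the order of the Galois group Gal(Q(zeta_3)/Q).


|Gal(Q(zeta_3)/Q)| = phi(3)
= 2

2


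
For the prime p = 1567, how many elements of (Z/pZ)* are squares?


For prime p, the number of non-zero quadratic residues is (p-1)/2.
= (1567-1)/2
= 783

783


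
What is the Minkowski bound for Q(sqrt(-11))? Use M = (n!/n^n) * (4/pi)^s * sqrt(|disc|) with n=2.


d = -11, d mod 4 = 1, so disc(K) = d = -11; |disc(K)| = 11
Imaginary quadratic field, so n = 2, s = r2 = 1, r1 = 0
M = (n!/n^n) * (4/pi)^s * sqrt(|disc(K)|) = (2!/2^2) * (4/pi)^1 * sqrt(11)
= 0.5 * 1.273240 * 3.316625
= 2.1114

2.1114


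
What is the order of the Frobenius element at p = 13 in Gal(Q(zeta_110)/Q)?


The Frobenius at p in Gal(Q(zeta_n)/Q) = (Z/nZ)* is the class of p, so its order is ord_110(13), the smallest k >= 1 with 13^k = 1 mod 110.
n = 110 = 2 * 5 * 11, phi(110) = 40; the order divides phi(n).
Divisors of 40: 1, 2, 4, 5, 8, 10, 20, 40
Repeated squaring mod 110: 13^1 = 13, 13^2 = 59, 13^4 = 71, 13^8 = 91, 13^16 = 31, 13^32 = 81
Test divisors in increasing order:
  k=1: 13^1 = 13 mod 110
  k=2: 13^2 = 59 mod 110
  k=4: 13^4 = 71 mod 110
  k=5: 13^5 = 71 * 13 = 43 mod 110
  k=8: 13^8 = 91 mod 110
  k=10: 13^10 = 91 * 59 = 89 mod 110
  k=20: 13^20 = 31 * 71 = 1 mod 110  <- first divisor giving 1
Order = 20

20


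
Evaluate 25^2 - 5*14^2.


x^2 - d*y^2
= 25^2 - 5*14^2
= 625 - 980
= -355

-355


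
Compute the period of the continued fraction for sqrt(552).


Run the CF algorithm for sqrt(552).
a_0 = floor(sqrt(552)) = 23; set m_0=0, q_0=1.
Recurrence: m' = q*a - m,  q' = (d - m'^2)/q,  a' = floor((a_0 + m')/q').
  step 1: m=23, q=23, a=2
  step 2: m=23, q=1, a=46
a_2 = 2*a_0 = 46, so the period closes here.
sqrt(552) = [23; 2, 46]
Period length = 2

2


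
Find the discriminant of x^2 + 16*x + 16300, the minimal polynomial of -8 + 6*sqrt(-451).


The element -8 + 6*sqrt(-451) has minimal polynomial:
x^2 + 16*x + 16300
Discriminant = (16)^2 - 4*(16300)
= 256 - 65200
= -64944

-64944


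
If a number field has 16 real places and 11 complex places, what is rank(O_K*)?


By Dirichlet's unit theorem:
rank = r1 + r2 - 1
= 16 + 11 - 1
= 26

26


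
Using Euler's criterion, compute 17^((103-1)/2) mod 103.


p = 103 is prime and the exponent is (p-1)/2 = 51, so by Euler's criterion 17^51 = (17/103) = +1 or -1 mod 103.
Compute by square-and-multiply:
  51 = 32 + 16 + 2 + 1 (binary 110011)
  Repeated squaring mod 103: 17^1 = 17, 17^2 = 83, 17^4 = 91, 17^8 = 41, 17^16 = 33, 17^32 = 59
  17^51 = 17^32 * 17^16 * 17^2 * 17^1 = 59 * 33 * 83 * 17 mod 103
    59 * 33 = 1947 = 93 mod 103
    93 * 83 = 7719 = 97 mod 103
    97 * 17 = 1649 = 1 mod 103
  17^51 = 1 mod 103
Result 1: 17 is a quadratic residue mod 103.
17^51 mod 103 = 1

1


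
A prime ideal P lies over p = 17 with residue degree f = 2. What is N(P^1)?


N(P^a) = p^(a*f)
= 17^(1*2)
= 17^2
= 289

289


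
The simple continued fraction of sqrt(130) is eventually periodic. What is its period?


Run the CF algorithm for sqrt(130).
a_0 = floor(sqrt(130)) = 11; set m_0=0, q_0=1.
Recurrence: m' = q*a - m,  q' = (d - m'^2)/q,  a' = floor((a_0 + m')/q').
  step 1: m=11, q=9, a=2
  step 2: m=7, q=9, a=2
  step 3: m=11, q=1, a=22
a_3 = 2*a_0 = 22, so the period closes here.
sqrt(130) = [11; 2, 2, 22]
Period length = 3

3


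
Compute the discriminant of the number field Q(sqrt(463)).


For K = Q(sqrt(d)) with d squarefree: disc(K) = d if d = 1 mod 4, and disc(K) = 4d if d = 2 or 3 mod 4.
Here d = 463, and d mod 4 = 3.
d = 3 mod 4, not 1 (O_K = Z[sqrt(d)]), so disc(K) = 4d = 4 * (463) = 1852

1852


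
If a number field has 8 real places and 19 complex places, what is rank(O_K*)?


By Dirichlet's unit theorem:
rank = r1 + r2 - 1
= 8 + 19 - 1
= 26

26


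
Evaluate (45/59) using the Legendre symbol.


p = 59 is prime, so compute (45/59) with the reciprocity algorithm (Jacobi-symbol steps: pull out 2s via (2/n), flip via reciprocity, reduce):
  reciprocity: (45/59) -> +(59/45)
  reduce: (14/45)
  pull out 2: (2/45) = -1  (since 45 mod 8 = 5)
  reciprocity: (7/45) -> +(45/7)
  reduce: (3/7)
  reciprocity: (3/7) -> -(7/3)
  reduce: (1/3)
  (1/3) = 1
Product of signs = 1
(45/59) = 1

1


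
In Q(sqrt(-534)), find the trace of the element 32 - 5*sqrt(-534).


Tr(a + b*sqrt(d)) = (a + b*sqrt(d)) + (a - b*sqrt(d)) = 2a
= 2 * (32)
= 64

64


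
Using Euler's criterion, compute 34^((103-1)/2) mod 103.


p = 103 is prime and the exponent is (p-1)/2 = 51, so by Euler's criterion 34^51 = (34/103) = +1 or -1 mod 103.
Compute by square-and-multiply:
  51 = 32 + 16 + 2 + 1 (binary 110011)
  Repeated squaring mod 103: 34^1 = 34, 34^2 = 23, 34^4 = 14, 34^8 = 93, 34^16 = 100, 34^32 = 9
  34^51 = 34^32 * 34^16 * 34^2 * 34^1 = 9 * 100 * 23 * 34 mod 103
    9 * 100 = 900 = 76 mod 103
    76 * 23 = 1748 = 100 mod 103
    100 * 34 = 3400 = 1 mod 103
  34^51 = 1 mod 103
Result 1: 34 is a quadratic residue mod 103.
34^51 mod 103 = 1

1


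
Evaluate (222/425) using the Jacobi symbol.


Compute (222/425) via quadratic reciprocity:
  pull out 2: (2/425) = +1  (since 425 mod 8 = 1)
  reciprocity: (111/425) -> +(425/111)
  reduce: (92/111)
  pull out 2: (2/111) = +1  (since 111 mod 8 = 7)
  pull out 2: (2/111) = +1  (since 111 mod 8 = 7)
  reciprocity: (23/111) -> -(111/23)
  reduce: (19/23)
  reciprocity: (19/23) -> -(23/19)
  reduce: (4/19)
  pull out 2: (2/19) = -1  (since 19 mod 8 = 3)
  pull out 2: (2/19) = -1  (since 19 mod 8 = 3)
  (1/19) = 1
Product of signs = 1

1


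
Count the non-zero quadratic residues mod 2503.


For prime p, the number of non-zero quadratic residues is (p-1)/2.
= (2503-1)/2
= 1251

1251


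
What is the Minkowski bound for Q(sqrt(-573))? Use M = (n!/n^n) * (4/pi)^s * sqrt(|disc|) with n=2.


d = -573, d mod 4 = 3, so disc(K) = 4d = -2292; |disc(K)| = 2292
Imaginary quadratic field, so n = 2, s = r2 = 1, r1 = 0
M = (n!/n^n) * (4/pi)^s * sqrt(|disc(K)|) = (2!/2^2) * (4/pi)^1 * sqrt(2292)
= 0.5 * 1.273240 * 47.874837
= 30.4781

30.4781


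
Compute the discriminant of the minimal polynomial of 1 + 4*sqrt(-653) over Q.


The element 1 + 4*sqrt(-653) has minimal polynomial:
x^2 - 2*x + 10449
Discriminant = (-2)^2 - 4*(10449)
= 4 - 41796
= -41792

-41792


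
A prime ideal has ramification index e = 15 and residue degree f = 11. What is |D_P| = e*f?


|D_P| = e * f
= 15 * 11
= 165

165


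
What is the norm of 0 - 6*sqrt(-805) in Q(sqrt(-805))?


N(a + b*sqrt(d)) = a^2 - d*b^2
= (0)^2 - (-805)*(-6)^2
= 0 + 28980
= 28980

28980


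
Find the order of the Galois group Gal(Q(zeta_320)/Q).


|Gal(Q(zeta_320)/Q)| = phi(320)
= 128

128


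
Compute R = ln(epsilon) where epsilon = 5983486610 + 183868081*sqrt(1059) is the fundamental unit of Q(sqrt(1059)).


epsilon = 5983486610 + 183868081*sqrt(1059)
= 1.1967e+10
R = ln(1.1967e+10)
= 23.2054

23.2054


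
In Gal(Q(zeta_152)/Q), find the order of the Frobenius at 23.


The Frobenius at p in Gal(Q(zeta_n)/Q) = (Z/nZ)* is the class of p, so its order is ord_152(23), the smallest k >= 1 with 23^k = 1 mod 152.
n = 152 = 2^3 * 19, phi(152) = 72; the order divides phi(n).
Divisors of 72: 1, 2, 3, 4, 6, 8, 9, 12, 18, 24, 36, 72
Repeated squaring mod 152: 23^1 = 23, 23^2 = 73, 23^4 = 9, 23^8 = 81, 23^16 = 25, 23^32 = 17, 23^64 = 137
Test divisors in increasing order:
  k=1: 23^1 = 23 mod 152
  k=2: 23^2 = 73 mod 152
  k=3: 23^3 = 73 * 23 = 7 mod 152
  k=4: 23^4 = 9 mod 152
  k=6: 23^6 = 9 * 73 = 49 mod 152
  k=8: 23^8 = 81 mod 152
  k=9: 23^9 = 81 * 23 = 39 mod 152
  k=12: 23^12 = 81 * 9 = 121 mod 152
  k=18: 23^18 = 25 * 73 = 1 mod 152  <- first divisor giving 1
Order = 18

18


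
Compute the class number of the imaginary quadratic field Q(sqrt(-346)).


K = Q(sqrt(-346)). d mod 4 = 2, so D = disc(K) = 4d = -1384
h(K) equals the number of primitive reduced positive-definite forms (a, b, c) = a*x^2 + b*x*y + c*y^2 with b^2 - 4ac = D,
where reduced means |b| <= a <= c, with b >= 0 whenever |b| = a or a = c, and primitive means gcd(a, b, c) = 1.
Reduced forces 3a^2 <= |D| = 1384, so 1 <= a <= 21; b must have the parity of D, and c = (b^2 - D)/(4a) must be an integer >= a.
Enumerate a = 1..21, b in [-a, a]:
  a=1: (1, 0, 346)  [1]
  a=2: (2, 0, 173)  [1]
  a=3..4: none
  a=5: (5, -4, 70), (5, 4, 70)  [2]
  a=6: none
  a=7: (7, -4, 50), (7, 4, 50)  [2]
  a=8..9: none
  a=10: (10, -4, 35), (10, 4, 35)  [2]
  a=11..13: none
  a=14: (14, -4, 25), (14, 4, 25)  [2]
  a=15..21: none
Total reduced forms: 1 + 1 + 2 + 2 + 2 + 2 = 10
h = 10

10
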